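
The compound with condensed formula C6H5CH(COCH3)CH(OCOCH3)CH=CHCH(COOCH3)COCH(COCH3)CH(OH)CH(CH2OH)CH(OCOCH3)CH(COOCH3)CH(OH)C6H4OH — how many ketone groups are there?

3

Reading the structure from left to right:
  C6H5: C6H5– phenyl ring → arene.
  CH(COCH3): pendant –COCH3: carbonyl C bonded to two carbons → ketone.
  CH(OCOCH3): pendant –OC(=O)CH3: an acyloxy group → ester.
  CH=CH: C=C double bond → alkene.
  CH(COOCH3): pendant –COOCH3: carbonyl C bonded to C and –OCH3 → ester.
  CO: –C(=O)– with carbon on both sides → ketone.
  CH(COCH3): pendant –COCH3: carbonyl C bonded to two carbons → ketone.
  CH(OH): –OH on an sp³ carbon → alcohol (secondary).
  CH(CH2OH): pendant –CH2OH on an sp³ backbone C → alcohol.
  CH(OCOCH3): pendant –OC(=O)CH3: an acyloxy group → ester.
  CH(COOCH3): pendant –COOCH3: carbonyl C bonded to C and –OCH3 → ester.
  CH(OH): –OH on an sp³ carbon → alcohol (secondary).
  C6H4OH: –OH attached directly to an aromatic ring → phenol (not alcohol); the ring itself is an arene.
Ketone appears at: CH(COCH3), CO, CH(COCH3) → 3.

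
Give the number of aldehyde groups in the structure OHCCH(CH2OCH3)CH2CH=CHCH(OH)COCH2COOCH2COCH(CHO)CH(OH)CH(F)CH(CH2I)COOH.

2

terminal –CHO: carbonyl C bonded to H and C → aldehyde.
pendant –CH2OCH3: C–O–C linkage → ether.
C=C double bond → alkene.
–OH on an sp³ carbon → alcohol (secondary).
–C(=O)– with carbon on both sides → ketone.
–C(=O)–O–C with C on the carbonyl side → ester.
–C(=O)– with carbon on both sides → ketone.
pendant –CHO: carbonyl C bonded to C and H → aldehyde.
–OH on an sp³ carbon → alcohol (secondary).
halogen on an sp³ carbon → alkyl halide.
pendant –CH2X: halogen on sp³ carbon → alkyl halide.
–COOH: carbonyl C bonded to –OH and C → carboxylic acid (the –OH is not a separate alcohol).
Aldehyde appears at: OHC, CH(CHO) → 2.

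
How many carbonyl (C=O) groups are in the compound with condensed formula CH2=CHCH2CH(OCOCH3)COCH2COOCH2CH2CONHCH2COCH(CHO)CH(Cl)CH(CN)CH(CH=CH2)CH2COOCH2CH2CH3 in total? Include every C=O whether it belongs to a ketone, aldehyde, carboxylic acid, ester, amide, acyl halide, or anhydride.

7

CH(OCOCH3): ester, 1 C=O (running total 1).
CO: ketone, 1 C=O (running total 2).
CH2COOCH2: ester, 1 C=O (running total 3).
CH2CONHCH2: amide, 1 C=O (running total 4).
CO: ketone, 1 C=O (running total 5).
CH(CHO): aldehyde, 1 C=O (running total 6).
CH2COOCH2: ester, 1 C=O (running total 7).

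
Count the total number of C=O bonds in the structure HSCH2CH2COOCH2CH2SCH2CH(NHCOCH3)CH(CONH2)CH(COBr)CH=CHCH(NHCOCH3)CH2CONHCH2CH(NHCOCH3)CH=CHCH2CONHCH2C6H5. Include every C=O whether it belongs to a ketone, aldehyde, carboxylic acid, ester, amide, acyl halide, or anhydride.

8

CH2COOCH2: ester, 1 C=O (running total 1).
CH(NHCOCH3): amide, 1 C=O (running total 2).
CH(CONH2): amide, 1 C=O (running total 3).
CH(COBr): acyl halide, 1 C=O (running total 4).
CH(NHCOCH3): amide, 1 C=O (running total 5).
CH2CONHCH2: amide, 1 C=O (running total 6).
CH(NHCOCH3): amide, 1 C=O (running total 7).
CH2CONHCH2: amide, 1 C=O (running total 8).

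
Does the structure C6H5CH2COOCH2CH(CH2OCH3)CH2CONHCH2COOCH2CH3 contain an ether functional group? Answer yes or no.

Taking each segment in turn:
  C6H5: C6H5– phenyl ring → arene.
  CH2COOCH2: –C(=O)–O–C with C on the carbonyl side → ester.
  CH(CH2OCH3): pendant –CH2OCH3: C–O–C linkage → ether.
  CH2CONHCH2: –C(=O)–N– linkage → amide (the N is not an amine).
  COOCH2CH3: –C(=O)OCH2CH3: carbonyl C bonded to C and to –OEt → ester.
The CH(CH2OCH3) segment supplies the ether: pendant –CH2OCH3: C–O–C linkage → ether.

yes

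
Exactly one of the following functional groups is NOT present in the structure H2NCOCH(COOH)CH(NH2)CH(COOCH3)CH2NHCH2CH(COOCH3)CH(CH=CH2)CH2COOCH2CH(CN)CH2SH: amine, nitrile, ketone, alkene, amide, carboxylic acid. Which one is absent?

amide: present (H2NCO — –C(=O)NH2: carbonyl C bonded to C and to N → amide (the N is not a separate amine)).
alkene: present (CH(CH=CH2) — pendant –CH=CH2: C=C double bond → alkene).
carboxylic acid: present (CH(COOH) — pendant –COOH: carbonyl C bonded to C and –OH → carboxylic acid).
nitrile: present (CH(CN) — pendant –C≡N: nitrile).
amine: present (CH(NH2) — –NH2 on an sp³ carbon with no adjacent C=O → amine).
ketone: absent. In each of CH(COOCH3) and CH2COOCH2, the C=O is bonded to an –O–C group, which defines an ester, not a ketone. In H2NCO, the C=O is bonded to nitrogen, which defines an amide, not a ketone. In CH(COOH), the C=O bears an –OH, making it a carboxylic acid rather than a ketone.

ketone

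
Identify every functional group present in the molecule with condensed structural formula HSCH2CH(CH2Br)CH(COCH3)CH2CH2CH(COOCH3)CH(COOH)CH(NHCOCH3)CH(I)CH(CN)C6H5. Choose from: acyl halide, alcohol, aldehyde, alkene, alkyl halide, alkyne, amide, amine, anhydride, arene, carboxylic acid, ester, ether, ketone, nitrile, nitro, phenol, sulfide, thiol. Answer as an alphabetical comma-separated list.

Working along the chain:
  HSCH2: –SH on an sp³ carbon → thiol.
  CH(CH2Br): pendant –CH2X: halogen on sp³ carbon → alkyl halide.
  CH(COCH3): pendant –COCH3: carbonyl C bonded to two carbons → ketone.
  CH(COOCH3): pendant –COOCH3: carbonyl C bonded to C and –OCH3 → ester.
  CH(COOH): pendant –COOH: carbonyl C bonded to C and –OH → carboxylic acid.
  CH(NHCOCH3): pendant –NHC(=O)CH3: N bonded to a carbonyl → amide (not amine).
  CH(I): halogen on an sp³ carbon → alkyl halide.
  CH(CN): pendant –C≡N: nitrile.
  C6H5: –C6H5 phenyl ring → arene.

alkyl halide, amide, arene, carboxylic acid, ester, ketone, nitrile, thiol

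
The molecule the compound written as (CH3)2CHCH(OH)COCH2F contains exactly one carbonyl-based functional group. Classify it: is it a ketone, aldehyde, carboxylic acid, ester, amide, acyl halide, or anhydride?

The carbonyl is in the CO segment: –C(=O)– with carbon on both sides → ketone.

ketone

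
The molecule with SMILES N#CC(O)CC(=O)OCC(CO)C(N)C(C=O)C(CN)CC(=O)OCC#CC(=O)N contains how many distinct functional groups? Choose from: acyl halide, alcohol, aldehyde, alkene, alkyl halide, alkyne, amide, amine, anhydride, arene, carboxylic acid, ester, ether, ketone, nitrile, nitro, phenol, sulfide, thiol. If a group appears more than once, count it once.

N≡C–: carbon triple-bonded to nitrogen → nitrile.
–OH on an sp³ carbon → alcohol (secondary).
–C(=O)–O–C with C on the carbonyl side → ester.
pendant –CH2OH on an sp³ backbone C → alcohol.
–NH2 on an sp³ carbon with no adjacent C=O → amine.
pendant –CHO: carbonyl C bonded to C and H → aldehyde.
pendant –CH2NH2: N on sp³ C, no adjacent C=O → amine.
–C(=O)–O–C with C on the carbonyl side → ester.
C≡C triple bond → alkyne.
–C(=O)NH2: carbonyl C bonded to C and to N → amide (the N is not a separate amine).
Distinct types present: alcohol, aldehyde, alkyne, amide, amine, ester, nitrile.

7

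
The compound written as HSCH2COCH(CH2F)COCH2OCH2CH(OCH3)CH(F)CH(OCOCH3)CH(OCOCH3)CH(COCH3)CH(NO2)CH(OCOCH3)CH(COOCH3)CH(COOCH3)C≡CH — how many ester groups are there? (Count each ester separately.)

5

Reading the structure from left to right:
  HSCH2: –SH on an sp³ carbon → thiol.
  CO: –C(=O)– with carbon on both sides → ketone.
  CH(CH2F): pendant –CH2X: halogen on sp³ carbon → alkyl halide.
  CO: –C(=O)– with carbon on both sides → ketone.
  CH2OCH2: C–O–C with sp³ carbons on both sides and no adjacent C=O → ether.
  CH(OCH3): pendant –OCH3: C–O–C with sp³ C, no adjacent C=O → ether.
  CH(F): halogen on an sp³ carbon → alkyl halide.
  CH(OCOCH3): pendant –OC(=O)CH3: an acyloxy group → ester.
  CH(OCOCH3): pendant –OC(=O)CH3: an acyloxy group → ester.
  CH(COCH3): pendant –COCH3: carbonyl C bonded to two carbons → ketone.
  CH(NO2): –NO2 on an sp³ carbon → nitro (the N=O is not a carbonyl).
  CH(OCOCH3): pendant –OC(=O)CH3: an acyloxy group → ester.
  CH(COOCH3): pendant –COOCH3: carbonyl C bonded to C and –OCH3 → ester.
  CH(COOCH3): pendant –COOCH3: carbonyl C bonded to C and –OCH3 → ester.
  C≡CH: C≡C triple bond → alkyne.
Ester appears at: CH(OCOCH3), CH(OCOCH3), CH(OCOCH3), CH(COOCH3), CH(COOCH3) → 5.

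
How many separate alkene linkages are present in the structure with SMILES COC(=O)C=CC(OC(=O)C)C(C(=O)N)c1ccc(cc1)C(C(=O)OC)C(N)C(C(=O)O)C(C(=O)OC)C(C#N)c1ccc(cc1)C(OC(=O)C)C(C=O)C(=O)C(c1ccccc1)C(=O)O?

CH3O–C(=O)–: carbonyl C bonded to C and to –OCH3 → ester (not ketone + ether).
C=C double bond → alkene.
pendant –OC(=O)CH3: an acyloxy group → ester.
pendant –CONH2: carbonyl C bonded to C and N → amide.
para-disubstituted benzene ring → arene.
pendant –COOCH3: carbonyl C bonded to C and –OCH3 → ester.
–NH2 on an sp³ carbon with no adjacent C=O → amine.
pendant –COOH: carbonyl C bonded to C and –OH → carboxylic acid.
pendant –COOCH3: carbonyl C bonded to C and –OCH3 → ester.
pendant –C≡N: nitrile.
para-disubstituted benzene ring → arene.
pendant –OC(=O)CH3: an acyloxy group → ester.
pendant –CHO: carbonyl C bonded to C and H → aldehyde.
–C(=O)– with carbon on both sides → ketone.
pendant –C6H5: benzene ring → arene.
–COOH: carbonyl C bonded to –OH and C → carboxylic acid (the –OH is not a separate alcohol).
Alkene appears at: CH=CH → 1.

1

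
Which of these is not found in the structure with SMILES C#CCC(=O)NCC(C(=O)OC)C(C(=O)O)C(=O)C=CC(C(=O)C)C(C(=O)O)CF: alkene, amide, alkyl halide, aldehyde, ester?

aldehyde

ester: present (CH(COOCH3) — pendant –COOCH3: carbonyl C bonded to C and –OCH3 → ester).
alkyl halide: present (CH2F — halogen on an sp³ carbon → alkyl halide).
alkene: present (CH=CH — C=C double bond → alkene).
amide: present (CH2CONHCH2 — –C(=O)–N– linkage → amide (the N is not an amine)).
aldehyde: absent. In each of CO and CH(COCH3), the carbonyl carbon is bonded to two carbons, so it is a ketone, not an aldehyde. In CH(COOH), the carbonyl carbon bears –OH, not –H, so it is a carboxylic acid.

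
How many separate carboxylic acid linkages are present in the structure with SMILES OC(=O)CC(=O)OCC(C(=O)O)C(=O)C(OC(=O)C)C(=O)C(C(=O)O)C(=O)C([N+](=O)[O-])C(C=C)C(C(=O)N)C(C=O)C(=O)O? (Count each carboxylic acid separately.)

4

–COOH: carbonyl C bonded to –OH and C → carboxylic acid (the –OH is not a separate alcohol).
–C(=O)–O–C with C on the carbonyl side → ester.
pendant –COOH: carbonyl C bonded to C and –OH → carboxylic acid.
–C(=O)– with carbon on both sides → ketone.
pendant –OC(=O)CH3: an acyloxy group → ester.
–C(=O)– with carbon on both sides → ketone.
pendant –COOH: carbonyl C bonded to C and –OH → carboxylic acid.
–C(=O)– with carbon on both sides → ketone.
–NO2 on an sp³ carbon → nitro (the N=O is not a carbonyl).
pendant –CH=CH2: C=C double bond → alkene.
pendant –CONH2: carbonyl C bonded to C and N → amide.
pendant –CHO: carbonyl C bonded to C and H → aldehyde.
–COOH: carbonyl C bonded to –OH and C → carboxylic acid (the –OH is not a separate alcohol).
Carboxylic acid appears at: HOOC, CH(COOH), CH(COOH), COOH → 4.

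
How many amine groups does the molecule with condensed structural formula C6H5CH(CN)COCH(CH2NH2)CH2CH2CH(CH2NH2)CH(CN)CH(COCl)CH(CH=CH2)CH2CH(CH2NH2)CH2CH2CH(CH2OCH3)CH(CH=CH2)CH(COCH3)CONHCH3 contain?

C6H5– phenyl ring → arene.
pendant –C≡N: nitrile.
–C(=O)– with carbon on both sides → ketone.
pendant –CH2NH2: N on sp³ C, no adjacent C=O → amine.
pendant –CH2NH2: N on sp³ C, no adjacent C=O → amine.
pendant –C≡N: nitrile.
pendant –C(=O)X: carbonyl C bonded to C and halogen → acyl halide.
pendant –CH=CH2: C=C double bond → alkene.
pendant –CH2NH2: N on sp³ C, no adjacent C=O → amine.
pendant –CH2OCH3: C–O–C linkage → ether.
pendant –CH=CH2: C=C double bond → alkene.
pendant –COCH3: carbonyl C bonded to two carbons → ketone.
–C(=O)NHCH3: carbonyl C bonded to C and to N → amide (the N is not an amine).
Amine appears at: CH(CH2NH2), CH(CH2NH2), CH(CH2NH2) → 3.

3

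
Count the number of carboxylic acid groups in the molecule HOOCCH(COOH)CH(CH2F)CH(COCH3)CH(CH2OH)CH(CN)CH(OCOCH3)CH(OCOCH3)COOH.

3

–COOH: carbonyl C bonded to –OH and C → carboxylic acid (the –OH is not a separate alcohol).
pendant –COOH: carbonyl C bonded to C and –OH → carboxylic acid.
pendant –CH2X: halogen on sp³ carbon → alkyl halide.
pendant –COCH3: carbonyl C bonded to two carbons → ketone.
pendant –CH2OH on an sp³ backbone C → alcohol.
pendant –C≡N: nitrile.
pendant –OC(=O)CH3: an acyloxy group → ester.
pendant –OC(=O)CH3: an acyloxy group → ester.
–COOH: carbonyl C bonded to –OH and C → carboxylic acid (the –OH is not a separate alcohol).
Carboxylic acid appears at: HOOC, CH(COOH), COOH → 3.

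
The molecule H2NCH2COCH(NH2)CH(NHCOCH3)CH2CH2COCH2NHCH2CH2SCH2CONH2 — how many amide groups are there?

Working along the chain:
  H2NCH2: –NH2 on an sp³ carbon with no adjacent C=O → amine.
  CO: –C(=O)– with carbon on both sides → ketone.
  CH(NH2): –NH2 on an sp³ carbon with no adjacent C=O → amine.
  CH(NHCOCH3): pendant –NHC(=O)CH3: N bonded to a carbonyl → amide (not amine).
  CO: –C(=O)– with carbon on both sides → ketone.
  CH2NHCH2: C–N–C with sp³ carbons and no adjacent C=O → amine (secondary).
  CH2SCH2: C–S–C linkage → sulfide (thioether).
  CONH2: –C(=O)NH2: carbonyl C bonded to C and to N → amide (the N is not a separate amine).
Amide appears at: CH(NHCOCH3), CONH2 → 2.

2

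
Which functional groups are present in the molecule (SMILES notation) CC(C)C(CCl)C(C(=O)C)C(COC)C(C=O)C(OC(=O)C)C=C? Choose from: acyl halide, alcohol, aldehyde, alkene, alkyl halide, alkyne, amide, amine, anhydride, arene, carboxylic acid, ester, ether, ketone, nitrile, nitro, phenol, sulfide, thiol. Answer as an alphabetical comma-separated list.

aldehyde, alkene, alkyl halide, ester, ether, ketone

pendant –CH2X: halogen on sp³ carbon → alkyl halide.
pendant –COCH3: carbonyl C bonded to two carbons → ketone.
pendant –CH2OCH3: C–O–C linkage → ether.
pendant –CHO: carbonyl C bonded to C and H → aldehyde.
pendant –OC(=O)CH3: an acyloxy group → ester.
C=C double bond → alkene.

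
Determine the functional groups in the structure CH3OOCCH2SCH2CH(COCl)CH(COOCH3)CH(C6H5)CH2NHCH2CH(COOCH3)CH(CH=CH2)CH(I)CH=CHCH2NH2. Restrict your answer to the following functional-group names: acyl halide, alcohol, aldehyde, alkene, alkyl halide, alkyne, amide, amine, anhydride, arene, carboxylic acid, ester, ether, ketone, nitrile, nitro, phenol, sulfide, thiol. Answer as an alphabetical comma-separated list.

acyl halide, alkene, alkyl halide, amine, arene, ester, sulfide

Taking each segment in turn:
  CH3OOC: CH3O–C(=O)–: carbonyl C bonded to C and to –OCH3 → ester (not ketone + ether).
  CH2SCH2: C–S–C linkage → sulfide (thioether).
  CH(COCl): pendant –C(=O)X: carbonyl C bonded to C and halogen → acyl halide.
  CH(COOCH3): pendant –COOCH3: carbonyl C bonded to C and –OCH3 → ester.
  CH(C6H5): pendant –C6H5: benzene ring → arene.
  CH2NHCH2: C–N–C with sp³ carbons and no adjacent C=O → amine (secondary).
  CH(COOCH3): pendant –COOCH3: carbonyl C bonded to C and –OCH3 → ester.
  CH(CH=CH2): pendant –CH=CH2: C=C double bond → alkene.
  CH(I): halogen on an sp³ carbon → alkyl halide.
  CH=CH: C=C double bond → alkene.
  CH2NH2: –NH2 on an sp³ carbon with no adjacent C=O → amine.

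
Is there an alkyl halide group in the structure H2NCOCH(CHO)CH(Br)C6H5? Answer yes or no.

Taking each segment in turn:
  H2NCO: –C(=O)NH2: carbonyl C bonded to C and to N → amide (the N is not a separate amine).
  CH(CHO): pendant –CHO: carbonyl C bonded to C and H → aldehyde.
  CH(Br): halogen on an sp³ carbon → alkyl halide.
  C6H5: –C6H5 phenyl ring → arene.
The CH(Br) segment supplies the alkyl halide: halogen on an sp³ carbon → alkyl halide.

yes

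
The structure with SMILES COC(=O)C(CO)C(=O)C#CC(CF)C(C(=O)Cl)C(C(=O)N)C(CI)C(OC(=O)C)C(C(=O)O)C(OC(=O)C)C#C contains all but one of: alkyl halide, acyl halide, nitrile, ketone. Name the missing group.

ketone: present (CO — –C(=O)– with carbon on both sides → ketone).
acyl halide: present (CH(COCl) — pendant –C(=O)X: carbonyl C bonded to C and halogen → acyl halide).
alkyl halide: present (CH(CH2F) — pendant –CH2X: halogen on sp³ carbon → alkyl halide).
nitrile: absent. In each of C≡C and C≡CH, the triple bond is C≡C, not C≡N.

nitrile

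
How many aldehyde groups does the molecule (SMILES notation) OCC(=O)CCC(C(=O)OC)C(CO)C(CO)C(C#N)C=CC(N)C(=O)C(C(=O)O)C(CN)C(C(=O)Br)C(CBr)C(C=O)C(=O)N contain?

1

Taking each segment in turn:
  HOCH2: HO– on an sp³ carbon → alcohol.
  CO: –C(=O)– with carbon on both sides → ketone.
  CH(COOCH3): pendant –COOCH3: carbonyl C bonded to C and –OCH3 → ester.
  CH(CH2OH): pendant –CH2OH on an sp³ backbone C → alcohol.
  CH(CH2OH): pendant –CH2OH on an sp³ backbone C → alcohol.
  CH(CN): pendant –C≡N: nitrile.
  CH=CH: C=C double bond → alkene.
  CH(NH2): –NH2 on an sp³ carbon with no adjacent C=O → amine.
  CO: –C(=O)– with carbon on both sides → ketone.
  CH(COOH): pendant –COOH: carbonyl C bonded to C and –OH → carboxylic acid.
  CH(CH2NH2): pendant –CH2NH2: N on sp³ C, no adjacent C=O → amine.
  CH(COBr): pendant –C(=O)X: carbonyl C bonded to C and halogen → acyl halide.
  CH(CH2Br): pendant –CH2X: halogen on sp³ carbon → alkyl halide.
  CH(CHO): pendant –CHO: carbonyl C bonded to C and H → aldehyde.
  CONH2: –C(=O)NH2: carbonyl C bonded to C and to N → amide (the N is not a separate amine).
Aldehyde appears at: CH(CHO) → 1.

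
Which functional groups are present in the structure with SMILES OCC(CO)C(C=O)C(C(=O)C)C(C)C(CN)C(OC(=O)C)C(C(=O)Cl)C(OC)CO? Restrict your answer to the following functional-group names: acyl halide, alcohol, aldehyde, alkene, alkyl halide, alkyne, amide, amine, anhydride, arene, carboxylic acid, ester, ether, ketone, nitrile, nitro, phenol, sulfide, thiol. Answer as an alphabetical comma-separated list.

HO– on an sp³ carbon → alcohol.
pendant –CH2OH on an sp³ backbone C → alcohol.
pendant –CHO: carbonyl C bonded to C and H → aldehyde.
pendant –COCH3: carbonyl C bonded to two carbons → ketone.
pendant –CH2NH2: N on sp³ C, no adjacent C=O → amine.
pendant –OC(=O)CH3: an acyloxy group → ester.
pendant –C(=O)X: carbonyl C bonded to C and halogen → acyl halide.
pendant –OCH3: C–O–C with sp³ C, no adjacent C=O → ether.
–OH on an sp³ carbon → alcohol.

acyl halide, alcohol, aldehyde, amine, ester, ether, ketone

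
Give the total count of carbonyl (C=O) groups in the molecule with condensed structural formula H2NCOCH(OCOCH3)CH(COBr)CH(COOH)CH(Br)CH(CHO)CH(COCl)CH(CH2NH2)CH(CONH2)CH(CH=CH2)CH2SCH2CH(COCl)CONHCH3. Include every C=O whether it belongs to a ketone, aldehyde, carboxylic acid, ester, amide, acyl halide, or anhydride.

H2NCO: amide, 1 C=O (running total 1).
CH(OCOCH3): ester, 1 C=O (running total 2).
CH(COBr): acyl halide, 1 C=O (running total 3).
CH(COOH): carboxylic acid, 1 C=O (running total 4).
CH(CHO): aldehyde, 1 C=O (running total 5).
CH(COCl): acyl halide, 1 C=O (running total 6).
CH(CONH2): amide, 1 C=O (running total 7).
CH(COCl): acyl halide, 1 C=O (running total 8).
CONHCH3: amide, 1 C=O (running total 9).

9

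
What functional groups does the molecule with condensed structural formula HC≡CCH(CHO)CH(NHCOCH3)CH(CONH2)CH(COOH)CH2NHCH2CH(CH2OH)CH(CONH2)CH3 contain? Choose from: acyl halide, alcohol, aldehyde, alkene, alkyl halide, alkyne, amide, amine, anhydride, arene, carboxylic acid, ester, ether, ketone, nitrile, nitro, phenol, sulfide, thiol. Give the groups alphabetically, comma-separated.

alcohol, aldehyde, alkyne, amide, amine, carboxylic acid

Reading the structure from left to right:
  HC≡C: C≡C triple bond → alkyne.
  CH(CHO): pendant –CHO: carbonyl C bonded to C and H → aldehyde.
  CH(NHCOCH3): pendant –NHC(=O)CH3: N bonded to a carbonyl → amide (not amine).
  CH(CONH2): pendant –CONH2: carbonyl C bonded to C and N → amide.
  CH(COOH): pendant –COOH: carbonyl C bonded to C and –OH → carboxylic acid.
  CH2NHCH2: C–N–C with sp³ carbons and no adjacent C=O → amine (secondary).
  CH(CH2OH): pendant –CH2OH on an sp³ backbone C → alcohol.
  CH(CONH2): pendant –CONH2: carbonyl C bonded to C and N → amide.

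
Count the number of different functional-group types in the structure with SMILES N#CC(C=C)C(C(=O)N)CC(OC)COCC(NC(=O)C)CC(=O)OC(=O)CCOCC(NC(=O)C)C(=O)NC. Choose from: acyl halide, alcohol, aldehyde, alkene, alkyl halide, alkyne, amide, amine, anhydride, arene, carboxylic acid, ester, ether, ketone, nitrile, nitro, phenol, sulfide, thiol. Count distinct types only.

5

N≡C–: carbon triple-bonded to nitrogen → nitrile.
pendant –CH=CH2: C=C double bond → alkene.
pendant –CONH2: carbonyl C bonded to C and N → amide.
pendant –OCH3: C–O–C with sp³ C, no adjacent C=O → ether.
C–O–C with sp³ carbons on both sides and no adjacent C=O → ether.
pendant –NHC(=O)CH3: N bonded to a carbonyl → amide (not amine).
two acyl groups sharing one oxygen, –C(=O)–O–C(=O)– → anhydride.
C–O–C with sp³ carbons on both sides and no adjacent C=O → ether.
pendant –NHC(=O)CH3: N bonded to a carbonyl → amide (not amine).
–C(=O)NHCH3: carbonyl C bonded to C and to N → amide (the N is not an amine).
Distinct types present: alkene, amide, anhydride, ether, nitrile.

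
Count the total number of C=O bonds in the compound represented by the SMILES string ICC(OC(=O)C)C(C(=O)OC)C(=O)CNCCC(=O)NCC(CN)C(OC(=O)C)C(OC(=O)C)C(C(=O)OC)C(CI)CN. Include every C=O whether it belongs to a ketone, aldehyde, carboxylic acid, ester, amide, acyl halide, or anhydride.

CH(OCOCH3): ester, 1 C=O (running total 1).
CH(COOCH3): ester, 1 C=O (running total 2).
CO: ketone, 1 C=O (running total 3).
CH2CONHCH2: amide, 1 C=O (running total 4).
CH(OCOCH3): ester, 1 C=O (running total 5).
CH(OCOCH3): ester, 1 C=O (running total 6).
CH(COOCH3): ester, 1 C=O (running total 7).

7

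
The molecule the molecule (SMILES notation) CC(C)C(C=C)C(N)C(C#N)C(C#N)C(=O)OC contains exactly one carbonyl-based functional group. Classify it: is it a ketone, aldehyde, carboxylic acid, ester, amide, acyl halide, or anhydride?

The carbonyl is in the COOCH3 segment: –C(=O)OCH3: carbonyl C bonded to C and to –OCH3 → ester (not ketone + ether).

ester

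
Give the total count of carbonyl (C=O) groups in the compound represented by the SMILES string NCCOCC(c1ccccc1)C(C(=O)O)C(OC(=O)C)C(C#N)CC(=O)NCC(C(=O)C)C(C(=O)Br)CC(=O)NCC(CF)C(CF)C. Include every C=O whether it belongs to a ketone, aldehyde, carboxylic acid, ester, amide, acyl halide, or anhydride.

6

CH(COOH): carboxylic acid, 1 C=O (running total 1).
CH(OCOCH3): ester, 1 C=O (running total 2).
CH2CONHCH2: amide, 1 C=O (running total 3).
CH(COCH3): ketone, 1 C=O (running total 4).
CH(COBr): acyl halide, 1 C=O (running total 5).
CH2CONHCH2: amide, 1 C=O (running total 6).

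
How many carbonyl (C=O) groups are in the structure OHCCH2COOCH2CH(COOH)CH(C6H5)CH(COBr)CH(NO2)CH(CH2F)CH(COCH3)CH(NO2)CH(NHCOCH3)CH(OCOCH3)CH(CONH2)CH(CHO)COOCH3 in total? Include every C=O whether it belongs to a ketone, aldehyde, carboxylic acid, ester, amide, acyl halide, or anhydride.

10

OHC: aldehyde, 1 C=O (running total 1).
CH2COOCH2: ester, 1 C=O (running total 2).
CH(COOH): carboxylic acid, 1 C=O (running total 3).
CH(COBr): acyl halide, 1 C=O (running total 4).
CH(COCH3): ketone, 1 C=O (running total 5).
CH(NHCOCH3): amide, 1 C=O (running total 6).
CH(OCOCH3): ester, 1 C=O (running total 7).
CH(CONH2): amide, 1 C=O (running total 8).
CH(CHO): aldehyde, 1 C=O (running total 9).
COOCH3: ester, 1 C=O (running total 10).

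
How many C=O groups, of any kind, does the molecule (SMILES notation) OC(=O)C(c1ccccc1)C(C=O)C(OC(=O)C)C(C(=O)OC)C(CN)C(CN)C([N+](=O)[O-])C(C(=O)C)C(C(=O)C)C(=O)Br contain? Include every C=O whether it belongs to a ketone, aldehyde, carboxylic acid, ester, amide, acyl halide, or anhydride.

7

HOOC: carboxylic acid, 1 C=O (running total 1).
CH(CHO): aldehyde, 1 C=O (running total 2).
CH(OCOCH3): ester, 1 C=O (running total 3).
CH(COOCH3): ester, 1 C=O (running total 4).
CH(COCH3): ketone, 1 C=O (running total 5).
CH(COCH3): ketone, 1 C=O (running total 6).
COBr: acyl halide, 1 C=O (running total 7).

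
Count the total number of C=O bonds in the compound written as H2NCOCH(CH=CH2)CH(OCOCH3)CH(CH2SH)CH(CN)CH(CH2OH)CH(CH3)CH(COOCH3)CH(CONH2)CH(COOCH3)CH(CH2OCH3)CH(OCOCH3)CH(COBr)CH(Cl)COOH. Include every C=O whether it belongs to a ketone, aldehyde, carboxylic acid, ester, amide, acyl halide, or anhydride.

H2NCO: amide, 1 C=O (running total 1).
CH(OCOCH3): ester, 1 C=O (running total 2).
CH(COOCH3): ester, 1 C=O (running total 3).
CH(CONH2): amide, 1 C=O (running total 4).
CH(COOCH3): ester, 1 C=O (running total 5).
CH(OCOCH3): ester, 1 C=O (running total 6).
CH(COBr): acyl halide, 1 C=O (running total 7).
COOH: carboxylic acid, 1 C=O (running total 8).

8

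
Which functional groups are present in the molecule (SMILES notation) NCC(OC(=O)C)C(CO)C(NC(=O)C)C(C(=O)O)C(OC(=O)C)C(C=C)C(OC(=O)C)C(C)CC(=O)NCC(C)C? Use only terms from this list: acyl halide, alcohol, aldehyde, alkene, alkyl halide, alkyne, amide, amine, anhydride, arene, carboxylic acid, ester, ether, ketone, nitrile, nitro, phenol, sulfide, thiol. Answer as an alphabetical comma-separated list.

alcohol, alkene, amide, amine, carboxylic acid, ester

–NH2 on an sp³ carbon with no adjacent C=O → amine.
pendant –OC(=O)CH3: an acyloxy group → ester.
pendant –CH2OH on an sp³ backbone C → alcohol.
pendant –NHC(=O)CH3: N bonded to a carbonyl → amide (not amine).
pendant –COOH: carbonyl C bonded to C and –OH → carboxylic acid.
pendant –OC(=O)CH3: an acyloxy group → ester.
pendant –CH=CH2: C=C double bond → alkene.
pendant –OC(=O)CH3: an acyloxy group → ester.
–C(=O)–N– linkage → amide (the N is not an amine).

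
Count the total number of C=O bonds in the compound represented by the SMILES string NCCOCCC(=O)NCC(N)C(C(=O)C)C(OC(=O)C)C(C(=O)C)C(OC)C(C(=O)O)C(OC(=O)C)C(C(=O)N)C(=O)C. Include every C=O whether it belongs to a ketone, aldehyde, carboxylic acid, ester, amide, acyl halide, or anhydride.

CH2CONHCH2: amide, 1 C=O (running total 1).
CH(COCH3): ketone, 1 C=O (running total 2).
CH(OCOCH3): ester, 1 C=O (running total 3).
CH(COCH3): ketone, 1 C=O (running total 4).
CH(COOH): carboxylic acid, 1 C=O (running total 5).
CH(OCOCH3): ester, 1 C=O (running total 6).
CH(CONH2): amide, 1 C=O (running total 7).
CO: ketone, 1 C=O (running total 8).

8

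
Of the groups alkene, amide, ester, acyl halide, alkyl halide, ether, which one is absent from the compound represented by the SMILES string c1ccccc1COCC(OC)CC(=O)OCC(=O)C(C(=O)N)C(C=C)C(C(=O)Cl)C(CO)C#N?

acyl halide: present (CH(COCl) — pendant –C(=O)X: carbonyl C bonded to C and halogen → acyl halide).
ether: present (CH2OCH2 — C–O–C with sp³ carbons on both sides and no adjacent C=O → ether).
amide: present (CH(CONH2) — pendant –CONH2: carbonyl C bonded to C and N → amide).
ester: present (CH2COOCH2 — –C(=O)–O–C with C on the carbonyl side → ester).
alkene: present (CH(CH=CH2) — pendant –CH=CH2: C=C double bond → alkene).
alkyl halide: absent. In CH(COCl), the halogen is on a carbonyl carbon, which makes it an acyl halide, not an alkyl halide.

alkyl halide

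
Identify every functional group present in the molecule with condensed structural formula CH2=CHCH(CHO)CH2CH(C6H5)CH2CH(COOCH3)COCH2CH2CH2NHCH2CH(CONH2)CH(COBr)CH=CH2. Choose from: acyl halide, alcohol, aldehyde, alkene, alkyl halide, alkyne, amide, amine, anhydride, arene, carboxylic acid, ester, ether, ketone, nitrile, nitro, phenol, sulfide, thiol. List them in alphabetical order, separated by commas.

acyl halide, aldehyde, alkene, amide, amine, arene, ester, ketone

Working along the chain:
  CH2=CH: C=C double bond → alkene.
  CH(CHO): pendant –CHO: carbonyl C bonded to C and H → aldehyde.
  CH(C6H5): pendant –C6H5: benzene ring → arene.
  CH(COOCH3): pendant –COOCH3: carbonyl C bonded to C and –OCH3 → ester.
  CO: –C(=O)– with carbon on both sides → ketone.
  CH2NHCH2: C–N–C with sp³ carbons and no adjacent C=O → amine (secondary).
  CH(CONH2): pendant –CONH2: carbonyl C bonded to C and N → amide.
  CH(COBr): pendant –C(=O)X: carbonyl C bonded to C and halogen → acyl halide.
  CH=CH2: C=C double bond → alkene.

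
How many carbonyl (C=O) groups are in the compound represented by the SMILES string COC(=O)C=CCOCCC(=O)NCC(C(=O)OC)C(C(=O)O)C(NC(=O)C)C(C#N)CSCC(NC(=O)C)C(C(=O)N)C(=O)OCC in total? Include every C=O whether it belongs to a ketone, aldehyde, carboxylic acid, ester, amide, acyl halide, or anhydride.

CH3OOC: ester, 1 C=O (running total 1).
CH2CONHCH2: amide, 1 C=O (running total 2).
CH(COOCH3): ester, 1 C=O (running total 3).
CH(COOH): carboxylic acid, 1 C=O (running total 4).
CH(NHCOCH3): amide, 1 C=O (running total 5).
CH(NHCOCH3): amide, 1 C=O (running total 6).
CH(CONH2): amide, 1 C=O (running total 7).
COOCH2CH3: ester, 1 C=O (running total 8).

8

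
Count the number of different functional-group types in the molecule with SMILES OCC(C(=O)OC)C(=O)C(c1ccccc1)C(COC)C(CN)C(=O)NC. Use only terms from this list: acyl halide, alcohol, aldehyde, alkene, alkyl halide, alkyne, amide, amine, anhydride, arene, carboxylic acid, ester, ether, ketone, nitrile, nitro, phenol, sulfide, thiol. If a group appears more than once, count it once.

HO– on an sp³ carbon → alcohol.
pendant –COOCH3: carbonyl C bonded to C and –OCH3 → ester.
–C(=O)– with carbon on both sides → ketone.
pendant –C6H5: benzene ring → arene.
pendant –CH2OCH3: C–O–C linkage → ether.
pendant –CH2NH2: N on sp³ C, no adjacent C=O → amine.
–C(=O)NHCH3: carbonyl C bonded to C and to N → amide (the N is not an amine).
Distinct types present: alcohol, amide, amine, arene, ester, ether, ketone.

7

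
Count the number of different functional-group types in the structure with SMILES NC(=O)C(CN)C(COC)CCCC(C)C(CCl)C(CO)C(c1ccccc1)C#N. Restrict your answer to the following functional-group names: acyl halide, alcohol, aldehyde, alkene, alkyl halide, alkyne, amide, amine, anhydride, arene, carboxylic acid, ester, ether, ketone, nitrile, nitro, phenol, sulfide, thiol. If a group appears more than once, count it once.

7

–C(=O)NH2: carbonyl C bonded to C and to N → amide (the N is not a separate amine).
pendant –CH2NH2: N on sp³ C, no adjacent C=O → amine.
pendant –CH2OCH3: C–O–C linkage → ether.
pendant –CH2X: halogen on sp³ carbon → alkyl halide.
pendant –CH2OH on an sp³ backbone C → alcohol.
pendant –C6H5: benzene ring → arene.
–C≡N: carbon triple-bonded to nitrogen → nitrile.
Distinct types present: alcohol, alkyl halide, amide, amine, arene, ether, nitrile.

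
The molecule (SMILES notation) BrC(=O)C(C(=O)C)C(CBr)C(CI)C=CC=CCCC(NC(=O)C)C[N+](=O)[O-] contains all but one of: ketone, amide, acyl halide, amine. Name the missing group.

acyl halide: present (BrCO — –C(=O)Br: carbonyl C bonded to C and to a halogen → acyl halide (not alkyl halide)).
ketone: present (CH(COCH3) — pendant –COCH3: carbonyl C bonded to two carbons → ketone).
amide: present (CH(NHCOCH3) — pendant –NHC(=O)CH3: N bonded to a carbonyl → amide (not amine)).
amine: absent. In CH(NHCOCH3), the nitrogen is bonded directly to a carbonyl carbon, making it part of an amide, not a free amine.

amine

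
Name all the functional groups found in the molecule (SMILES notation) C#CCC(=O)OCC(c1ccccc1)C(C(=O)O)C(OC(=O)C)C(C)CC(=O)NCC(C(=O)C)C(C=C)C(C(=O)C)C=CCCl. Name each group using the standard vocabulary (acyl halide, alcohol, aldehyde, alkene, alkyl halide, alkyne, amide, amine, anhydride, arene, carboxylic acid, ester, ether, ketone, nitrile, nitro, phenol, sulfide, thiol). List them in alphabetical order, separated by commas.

alkene, alkyl halide, alkyne, amide, arene, carboxylic acid, ester, ketone

C≡C triple bond → alkyne.
–C(=O)–O–C with C on the carbonyl side → ester.
pendant –C6H5: benzene ring → arene.
pendant –COOH: carbonyl C bonded to C and –OH → carboxylic acid.
pendant –OC(=O)CH3: an acyloxy group → ester.
–C(=O)–N– linkage → amide (the N is not an amine).
pendant –COCH3: carbonyl C bonded to two carbons → ketone.
pendant –CH=CH2: C=C double bond → alkene.
pendant –COCH3: carbonyl C bonded to two carbons → ketone.
C=C double bond → alkene.
halogen on an sp³ carbon → alkyl halide.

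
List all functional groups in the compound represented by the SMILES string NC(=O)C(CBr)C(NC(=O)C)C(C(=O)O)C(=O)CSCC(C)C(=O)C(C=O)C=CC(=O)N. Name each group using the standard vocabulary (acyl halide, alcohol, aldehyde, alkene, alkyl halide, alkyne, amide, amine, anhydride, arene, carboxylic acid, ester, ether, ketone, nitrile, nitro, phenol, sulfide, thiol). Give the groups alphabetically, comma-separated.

aldehyde, alkene, alkyl halide, amide, carboxylic acid, ketone, sulfide

–C(=O)NH2: carbonyl C bonded to C and to N → amide (the N is not a separate amine).
pendant –CH2X: halogen on sp³ carbon → alkyl halide.
pendant –NHC(=O)CH3: N bonded to a carbonyl → amide (not amine).
pendant –COOH: carbonyl C bonded to C and –OH → carboxylic acid.
–C(=O)– with carbon on both sides → ketone.
C–S–C linkage → sulfide (thioether).
–C(=O)– with carbon on both sides → ketone.
pendant –CHO: carbonyl C bonded to C and H → aldehyde.
C=C double bond → alkene.
–C(=O)NH2: carbonyl C bonded to C and to N → amide (the N is not a separate amine).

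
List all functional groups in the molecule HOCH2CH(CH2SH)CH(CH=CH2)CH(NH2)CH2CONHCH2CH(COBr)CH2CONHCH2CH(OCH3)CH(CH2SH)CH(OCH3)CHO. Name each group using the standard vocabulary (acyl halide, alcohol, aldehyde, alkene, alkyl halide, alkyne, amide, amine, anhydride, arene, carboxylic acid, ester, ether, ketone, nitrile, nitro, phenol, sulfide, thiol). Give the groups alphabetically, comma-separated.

acyl halide, alcohol, aldehyde, alkene, amide, amine, ether, thiol

Taking each segment in turn:
  HOCH2: HO– on an sp³ carbon → alcohol.
  CH(CH2SH): pendant –CH2SH → thiol.
  CH(CH=CH2): pendant –CH=CH2: C=C double bond → alkene.
  CH(NH2): –NH2 on an sp³ carbon with no adjacent C=O → amine.
  CH2CONHCH2: –C(=O)–N– linkage → amide (the N is not an amine).
  CH(COBr): pendant –C(=O)X: carbonyl C bonded to C and halogen → acyl halide.
  CH2CONHCH2: –C(=O)–N– linkage → amide (the N is not an amine).
  CH(OCH3): pendant –OCH3: C–O–C with sp³ C, no adjacent C=O → ether.
  CH(CH2SH): pendant –CH2SH → thiol.
  CH(OCH3): pendant –OCH3: C–O–C with sp³ C, no adjacent C=O → ether.
  CHO: terminal –CHO: carbonyl C bonded to H and C → aldehyde.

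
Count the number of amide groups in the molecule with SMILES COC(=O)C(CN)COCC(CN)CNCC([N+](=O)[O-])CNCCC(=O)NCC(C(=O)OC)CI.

CH3O–C(=O)–: carbonyl C bonded to C and to –OCH3 → ester (not ketone + ether).
pendant –CH2NH2: N on sp³ C, no adjacent C=O → amine.
C–O–C with sp³ carbons on both sides and no adjacent C=O → ether.
pendant –CH2NH2: N on sp³ C, no adjacent C=O → amine.
C–N–C with sp³ carbons and no adjacent C=O → amine (secondary).
–NO2 on an sp³ carbon → nitro (the N=O is not a carbonyl).
C–N–C with sp³ carbons and no adjacent C=O → amine (secondary).
–C(=O)–N– linkage → amide (the N is not an amine).
pendant –COOCH3: carbonyl C bonded to C and –OCH3 → ester.
halogen on an sp³ carbon → alkyl halide.
Amide appears at: CH2CONHCH2 → 1.

1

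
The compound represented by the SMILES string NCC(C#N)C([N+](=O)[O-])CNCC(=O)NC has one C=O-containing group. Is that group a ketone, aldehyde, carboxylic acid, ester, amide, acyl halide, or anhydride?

The carbonyl is in the CONHCH3 segment: –C(=O)NHCH3: carbonyl C bonded to C and to N → amide (the N is not an amine).

amide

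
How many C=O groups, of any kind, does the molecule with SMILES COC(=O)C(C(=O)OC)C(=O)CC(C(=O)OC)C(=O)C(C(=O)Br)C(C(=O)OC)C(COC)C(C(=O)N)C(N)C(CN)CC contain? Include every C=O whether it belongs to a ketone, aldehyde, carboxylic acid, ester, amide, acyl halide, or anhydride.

8

CH3OOC: ester, 1 C=O (running total 1).
CH(COOCH3): ester, 1 C=O (running total 2).
CO: ketone, 1 C=O (running total 3).
CH(COOCH3): ester, 1 C=O (running total 4).
CO: ketone, 1 C=O (running total 5).
CH(COBr): acyl halide, 1 C=O (running total 6).
CH(COOCH3): ester, 1 C=O (running total 7).
CH(CONH2): amide, 1 C=O (running total 8).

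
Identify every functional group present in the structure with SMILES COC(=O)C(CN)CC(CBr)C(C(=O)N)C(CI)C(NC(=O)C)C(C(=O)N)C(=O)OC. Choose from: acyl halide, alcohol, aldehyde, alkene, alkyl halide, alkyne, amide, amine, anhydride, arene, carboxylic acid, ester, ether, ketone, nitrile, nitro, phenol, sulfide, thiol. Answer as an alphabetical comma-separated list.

Reading the structure from left to right:
  CH3OOC: CH3O–C(=O)–: carbonyl C bonded to C and to –OCH3 → ester (not ketone + ether).
  CH(CH2NH2): pendant –CH2NH2: N on sp³ C, no adjacent C=O → amine.
  CH(CH2Br): pendant –CH2X: halogen on sp³ carbon → alkyl halide.
  CH(CONH2): pendant –CONH2: carbonyl C bonded to C and N → amide.
  CH(CH2I): pendant –CH2X: halogen on sp³ carbon → alkyl halide.
  CH(NHCOCH3): pendant –NHC(=O)CH3: N bonded to a carbonyl → amide (not amine).
  CH(CONH2): pendant –CONH2: carbonyl C bonded to C and N → amide.
  COOCH3: –C(=O)OCH3: carbonyl C bonded to C and to –OCH3 → ester (not ketone + ether).

alkyl halide, amide, amine, ester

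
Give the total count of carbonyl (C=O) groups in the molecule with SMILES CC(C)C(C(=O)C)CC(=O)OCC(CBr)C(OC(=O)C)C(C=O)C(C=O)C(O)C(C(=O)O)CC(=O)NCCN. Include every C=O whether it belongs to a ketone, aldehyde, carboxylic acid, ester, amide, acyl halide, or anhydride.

7

CH(COCH3): ketone, 1 C=O (running total 1).
CH2COOCH2: ester, 1 C=O (running total 2).
CH(OCOCH3): ester, 1 C=O (running total 3).
CH(CHO): aldehyde, 1 C=O (running total 4).
CH(CHO): aldehyde, 1 C=O (running total 5).
CH(COOH): carboxylic acid, 1 C=O (running total 6).
CH2CONHCH2: amide, 1 C=O (running total 7).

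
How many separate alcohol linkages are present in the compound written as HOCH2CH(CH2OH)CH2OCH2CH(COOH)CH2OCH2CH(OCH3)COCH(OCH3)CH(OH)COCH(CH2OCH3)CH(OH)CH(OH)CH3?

5

HO– on an sp³ carbon → alcohol.
pendant –CH2OH on an sp³ backbone C → alcohol.
C–O–C with sp³ carbons on both sides and no adjacent C=O → ether.
pendant –COOH: carbonyl C bonded to C and –OH → carboxylic acid.
C–O–C with sp³ carbons on both sides and no adjacent C=O → ether.
pendant –OCH3: C–O–C with sp³ C, no adjacent C=O → ether.
–C(=O)– with carbon on both sides → ketone.
pendant –OCH3: C–O–C with sp³ C, no adjacent C=O → ether.
–OH on an sp³ carbon → alcohol (secondary).
–C(=O)– with carbon on both sides → ketone.
pendant –CH2OCH3: C–O–C linkage → ether.
–OH on an sp³ carbon → alcohol (secondary).
–OH on an sp³ carbon → alcohol (secondary).
Alcohol appears at: HOCH2, CH(CH2OH), CH(OH), CH(OH), CH(OH) → 5.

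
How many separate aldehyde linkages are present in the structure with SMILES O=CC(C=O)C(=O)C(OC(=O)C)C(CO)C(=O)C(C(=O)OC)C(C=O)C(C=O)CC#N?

4

Taking each segment in turn:
  OHC: terminal –CHO: carbonyl C bonded to H and C → aldehyde.
  CH(CHO): pendant –CHO: carbonyl C bonded to C and H → aldehyde.
  CO: –C(=O)– with carbon on both sides → ketone.
  CH(OCOCH3): pendant –OC(=O)CH3: an acyloxy group → ester.
  CH(CH2OH): pendant –CH2OH on an sp³ backbone C → alcohol.
  CO: –C(=O)– with carbon on both sides → ketone.
  CH(COOCH3): pendant –COOCH3: carbonyl C bonded to C and –OCH3 → ester.
  CH(CHO): pendant –CHO: carbonyl C bonded to C and H → aldehyde.
  CH(CHO): pendant –CHO: carbonyl C bonded to C and H → aldehyde.
  CN: –C≡N: carbon triple-bonded to nitrogen → nitrile.
Aldehyde appears at: OHC, CH(CHO), CH(CHO), CH(CHO) → 4.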